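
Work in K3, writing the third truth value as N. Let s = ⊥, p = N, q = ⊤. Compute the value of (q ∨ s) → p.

N

q ∨ s = ⊤ ∨ ⊥ = ⊤
(q ∨ s) → p = ⊤ → N = N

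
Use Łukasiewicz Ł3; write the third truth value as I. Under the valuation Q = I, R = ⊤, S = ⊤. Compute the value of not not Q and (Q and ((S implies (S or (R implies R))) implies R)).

not Q = not I = I
not not Q = not I = I
R implies R = ⊤ implies ⊤ = ⊤
S or (R implies R) = ⊤ or ⊤ = ⊤
S implies (S or (R implies R)) = ⊤ implies ⊤ = ⊤
(S implies (S or (R implies R))) implies R = ⊤ implies ⊤ = ⊤
Q and ((S implies (S or (R implies R))) implies R) = I and ⊤ = I
not not Q and (Q and ((S implies (S or (R implies R))) implies R)) = I and I = I

I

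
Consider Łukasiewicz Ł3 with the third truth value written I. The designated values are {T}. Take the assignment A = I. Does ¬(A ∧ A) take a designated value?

A ∧ A = I ∧ I = I
¬(A ∧ A) = ¬I = I
I ∉ {T}.

No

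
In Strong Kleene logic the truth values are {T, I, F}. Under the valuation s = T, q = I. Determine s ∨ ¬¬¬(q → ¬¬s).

T

¬s = ¬T = F
¬¬s = ¬F = T
q → ¬¬s = I → T = T
¬(q → ¬¬s) = ¬T = F
¬¬(q → ¬¬s) = ¬F = T
¬¬¬(q → ¬¬s) = ¬T = F
s ∨ ¬¬¬(q → ¬¬s) = T ∨ F = T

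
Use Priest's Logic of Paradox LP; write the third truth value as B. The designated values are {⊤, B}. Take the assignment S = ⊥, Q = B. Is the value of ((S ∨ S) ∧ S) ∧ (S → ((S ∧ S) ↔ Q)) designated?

S ∨ S = ⊥ ∨ ⊥ = ⊥
(S ∨ S) ∧ S = ⊥ ∧ ⊥ = ⊥
S ∧ S = ⊥ ∧ ⊥ = ⊥
(S ∧ S) ↔ Q = ⊥ ↔ B = B
S → ((S ∧ S) ↔ Q) = ⊥ → B = ⊤  [¬⊥ ∨ B]
((S ∨ S) ∧ S) ∧ (S → ((S ∧ S) ↔ Q)) = ⊥ ∧ ⊤ = ⊥
⊥ ∉ {⊤, B}.

No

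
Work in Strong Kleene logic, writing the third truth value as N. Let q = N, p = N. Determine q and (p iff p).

p iff p = N iff N = N
q and (p iff p) = N and N = N

N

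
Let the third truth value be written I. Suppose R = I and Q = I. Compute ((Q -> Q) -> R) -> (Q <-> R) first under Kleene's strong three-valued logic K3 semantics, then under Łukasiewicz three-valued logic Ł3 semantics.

In Kleene's strong three-valued logic K3: Q -> Q = I -> I = I  [~I | I]
(Q -> Q) -> R = I -> I = I
Q <-> R = I <-> I = I
((Q -> Q) -> R) -> (Q <-> R) = I -> I = I
In Łukasiewicz three-valued logic Ł3: Q -> Q = I -> I = 1
(Q -> Q) -> R = 1 -> I = I
Q <-> R = I <-> I = 1
((Q -> Q) -> R) -> (Q <-> R) = I -> 1 = 1
They differ because Kleene's strong three-valued logic K3 and Łukasiewicz three-valued logic Ł3 treat I differently under implication.

I; 1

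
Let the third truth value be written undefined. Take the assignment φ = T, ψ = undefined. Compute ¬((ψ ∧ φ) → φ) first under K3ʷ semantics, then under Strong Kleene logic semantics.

undefined; F

In K3ʷ: ψ ∧ φ = undefined ∧ T = undefined
(ψ ∧ φ) → φ = undefined → T = undefined  [any arg is the third value ⇒ result is the third value]
¬((ψ ∧ φ) → φ) = ¬undefined = undefined
In Strong Kleene logic: ψ ∧ φ = undefined ∧ T = undefined
(ψ ∧ φ) → φ = undefined → T = T  [¬undefined ∨ T]
¬((ψ ∧ φ) → φ) = ¬T = F
They differ because K3ʷ and Strong Kleene logic treat undefined differently under the binary connectives.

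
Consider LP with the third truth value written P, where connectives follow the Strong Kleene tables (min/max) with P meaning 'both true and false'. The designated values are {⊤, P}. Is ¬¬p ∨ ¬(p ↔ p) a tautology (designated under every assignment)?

Countermodel: p=⊥ gives ⊥, which is not designated.

No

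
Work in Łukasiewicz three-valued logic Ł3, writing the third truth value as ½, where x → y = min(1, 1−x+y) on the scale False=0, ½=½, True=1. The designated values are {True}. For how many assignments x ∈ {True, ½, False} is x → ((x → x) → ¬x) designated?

2

x=True: False ·
x=½: True ✓
x=False: True ✓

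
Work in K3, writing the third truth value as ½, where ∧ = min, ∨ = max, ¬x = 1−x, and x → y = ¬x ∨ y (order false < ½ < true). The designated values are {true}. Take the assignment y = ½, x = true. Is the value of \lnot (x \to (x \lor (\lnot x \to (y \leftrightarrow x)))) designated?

\lnot x = \lnot true = false
y \leftrightarrow x = ½ \leftrightarrow true = ½
\lnot x \to (y \leftrightarrow x) = false \to ½ = true  [\lnot false \lor ½]
x \lor (\lnot x \to (y \leftrightarrow x)) = true \lor true = true
x \to (x \lor (\lnot x \to (y \leftrightarrow x))) = true \to true = true
\lnot (x \to (x \lor (\lnot x \to (y \leftrightarrow x)))) = \lnot true = false
false ∉ {true}.

No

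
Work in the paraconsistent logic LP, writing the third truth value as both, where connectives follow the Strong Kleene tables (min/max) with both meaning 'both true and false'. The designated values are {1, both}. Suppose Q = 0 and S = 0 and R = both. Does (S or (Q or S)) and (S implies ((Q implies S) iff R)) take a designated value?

Q or S = 0 or 0 = 0
S or (Q or S) = 0 or 0 = 0
Q implies S = 0 implies 0 = 1
(Q implies S) iff R = 1 iff both = both
S implies ((Q implies S) iff R) = 0 implies both = 1
(S or (Q or S)) and (S implies ((Q implies S) iff R)) = 0 and 1 = 0
0 ∉ {1, both}.

No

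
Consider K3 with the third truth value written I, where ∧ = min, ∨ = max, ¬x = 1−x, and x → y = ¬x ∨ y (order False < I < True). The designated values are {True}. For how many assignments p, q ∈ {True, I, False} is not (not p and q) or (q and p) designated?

5

Of the 9 assignments, 5 give a value in {True}.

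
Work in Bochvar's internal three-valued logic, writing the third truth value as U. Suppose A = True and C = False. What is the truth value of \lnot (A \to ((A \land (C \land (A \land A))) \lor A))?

A \land A = True \land True = True
C \land (A \land A) = False \land True = False
A \land (C \land (A \land A)) = True \land False = False
(A \land (C \land (A \land A))) \lor A = False \lor True = True
A \to ((A \land (C \land (A \land A))) \lor A) = True \to True = True
\lnot (A \to ((A \land (C \land (A \land A))) \lor A)) = \lnot True = False

False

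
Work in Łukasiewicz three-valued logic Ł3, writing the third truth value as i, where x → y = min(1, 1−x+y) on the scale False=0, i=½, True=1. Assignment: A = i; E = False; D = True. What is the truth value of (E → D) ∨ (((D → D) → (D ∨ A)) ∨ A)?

E → D = False → True = True
D → D = True → True = True
D ∨ A = True ∨ i = True
(D → D) → (D ∨ A) = True → True = True
((D → D) → (D ∨ A)) ∨ A = True ∨ i = True
(E → D) ∨ (((D → D) → (D ∨ A)) ∨ A) = True ∨ True = True

True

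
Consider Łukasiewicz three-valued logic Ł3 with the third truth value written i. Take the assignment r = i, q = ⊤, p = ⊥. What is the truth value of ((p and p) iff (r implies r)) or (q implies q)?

p and p = ⊥ and ⊥ = ⊥
r implies r = i implies i = ⊤
(p and p) iff (r implies r) = ⊥ iff ⊤ = ⊥
q implies q = ⊤ implies ⊤ = ⊤
((p and p) iff (r implies r)) or (q implies q) = ⊥ or ⊤ = ⊤

⊤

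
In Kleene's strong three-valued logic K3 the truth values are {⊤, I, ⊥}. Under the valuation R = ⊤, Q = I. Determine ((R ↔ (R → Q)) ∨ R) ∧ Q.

R → Q = ⊤ → I = I  [¬⊤ ∨ I]
R ↔ (R → Q) = ⊤ ↔ I = I
(R ↔ (R → Q)) ∨ R = I ∨ ⊤ = ⊤
((R ↔ (R → Q)) ∨ R) ∧ Q = ⊤ ∧ I = I

I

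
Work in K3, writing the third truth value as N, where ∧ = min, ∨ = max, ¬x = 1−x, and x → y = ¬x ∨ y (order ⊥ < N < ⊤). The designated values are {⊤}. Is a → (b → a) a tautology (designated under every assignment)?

Countermodel: a=N, b=⊤ gives N, which is not designated.

No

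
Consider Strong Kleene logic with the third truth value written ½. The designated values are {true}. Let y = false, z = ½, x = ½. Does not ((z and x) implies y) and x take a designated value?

No

z and x = ½ and ½ = ½
(z and x) implies y = ½ implies false = ½  [not ½ or false]
not ((z and x) implies y) = not ½ = ½
not ((z and x) implies y) and x = ½ and ½ = ½
½ ∉ {true}.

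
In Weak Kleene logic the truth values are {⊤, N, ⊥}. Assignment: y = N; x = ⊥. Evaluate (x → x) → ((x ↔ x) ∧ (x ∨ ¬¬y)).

x → x = ⊥ → ⊥ = ⊤
x ↔ x = ⊥ ↔ ⊥ = ⊤
¬y = ¬N = N
¬¬y = ¬N = N
x ∨ ¬¬y = ⊥ ∨ N = N
(x ↔ x) ∧ (x ∨ ¬¬y) = ⊤ ∧ N = N
(x → x) → ((x ↔ x) ∧ (x ∨ ¬¬y)) = ⊤ → N = N

N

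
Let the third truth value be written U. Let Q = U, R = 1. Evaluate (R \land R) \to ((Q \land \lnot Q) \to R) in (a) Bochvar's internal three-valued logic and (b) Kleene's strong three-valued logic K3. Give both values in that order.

U; 1

In Bochvar's internal three-valued logic: R \land R = 1 \land 1 = 1
\lnot Q = \lnot U = U
Q \land \lnot Q = U \land U = U
(Q \land \lnot Q) \to R = U \to 1 = U
(R \land R) \to ((Q \land \lnot Q) \to R) = 1 \to U = U
In Kleene's strong three-valued logic K3: R \land R = 1 \land 1 = 1
\lnot Q = \lnot U = U
Q \land \lnot Q = U \land U = U
(Q \land \lnot Q) \to R = U \to 1 = 1  [\lnot U \lor 1]
(R \land R) \to ((Q \land \lnot Q) \to R) = 1 \to 1 = 1
They differ because Bochvar's internal three-valued logic and Kleene's strong three-valued logic K3 treat U differently under the binary connectives.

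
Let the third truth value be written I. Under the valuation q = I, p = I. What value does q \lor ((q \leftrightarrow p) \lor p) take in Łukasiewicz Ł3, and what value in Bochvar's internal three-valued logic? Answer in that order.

1; I

In Łukasiewicz Ł3: q \leftrightarrow p = I \leftrightarrow I = 1  [1 − |½−½|]
(q \leftrightarrow p) \lor p = 1 \lor I = 1
q \lor ((q \leftrightarrow p) \lor p) = I \lor 1 = 1
In Bochvar's internal three-valued logic: q \leftrightarrow p = I \leftrightarrow I = I
(q \leftrightarrow p) \lor p = I \lor I = I
q \lor ((q \leftrightarrow p) \lor p) = I \lor I = I
They differ because Łukasiewicz Ł3 and Bochvar's internal three-valued logic treat I differently under the binary connectives.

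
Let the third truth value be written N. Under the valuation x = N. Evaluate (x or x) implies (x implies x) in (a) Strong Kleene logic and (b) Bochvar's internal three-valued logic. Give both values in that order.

In Strong Kleene logic: x or x = N or N = N
x implies x = N implies N = N  [not N or N]
(x or x) implies (x implies x) = N implies N = N
In Bochvar's internal three-valued logic: x or x = N or N = N
x implies x = N implies N = N
(x or x) implies (x implies x) = N implies N = N

N; N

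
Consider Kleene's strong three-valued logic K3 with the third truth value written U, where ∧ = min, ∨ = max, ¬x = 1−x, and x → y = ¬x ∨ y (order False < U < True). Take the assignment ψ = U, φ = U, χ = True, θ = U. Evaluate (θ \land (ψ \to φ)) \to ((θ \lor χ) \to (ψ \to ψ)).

U

ψ \to φ = U \to U = U  [\lnot U \lor U]
θ \land (ψ \to φ) = U \land U = U
θ \lor χ = U \lor True = True
ψ \to ψ = U \to U = U
(θ \lor χ) \to (ψ \to ψ) = True \to U = U
(θ \land (ψ \to φ)) \to ((θ \lor χ) \to (ψ \to ψ)) = U \to U = U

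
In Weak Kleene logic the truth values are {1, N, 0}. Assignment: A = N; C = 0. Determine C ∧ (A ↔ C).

A ↔ C = N ↔ 0 = N
C ∧ (A ↔ C) = 0 ∧ N = N

N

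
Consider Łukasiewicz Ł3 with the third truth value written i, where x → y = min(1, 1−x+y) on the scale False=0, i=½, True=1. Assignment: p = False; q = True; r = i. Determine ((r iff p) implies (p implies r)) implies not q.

r iff p = i iff False = i  [1 − |½−0|]
p implies r = False implies i = True
(r iff p) implies (p implies r) = i implies True = True
not q = not True = False
((r iff p) implies (p implies r)) implies not q = True implies False = False

False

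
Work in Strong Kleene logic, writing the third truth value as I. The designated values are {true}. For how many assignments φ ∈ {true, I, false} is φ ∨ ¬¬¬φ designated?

φ=true: true ✓
φ=I: I ·
φ=false: true ✓

2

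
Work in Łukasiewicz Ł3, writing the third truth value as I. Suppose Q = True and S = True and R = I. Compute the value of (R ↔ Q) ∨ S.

True

R ↔ Q = I ↔ True = I  [1 − |½−1|]
(R ↔ Q) ∨ S = I ∨ True = True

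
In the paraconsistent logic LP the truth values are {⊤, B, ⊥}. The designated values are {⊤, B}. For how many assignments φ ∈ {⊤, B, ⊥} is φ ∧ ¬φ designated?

1

φ=⊤: ⊥ ·
φ=B: B ✓
φ=⊥: ⊥ ·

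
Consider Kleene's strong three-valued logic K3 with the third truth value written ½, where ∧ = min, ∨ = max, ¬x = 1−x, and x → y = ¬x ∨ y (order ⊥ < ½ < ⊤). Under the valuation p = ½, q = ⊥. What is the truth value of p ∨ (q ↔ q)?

q ↔ q = ⊥ ↔ ⊥ = ⊤
p ∨ (q ↔ q) = ½ ∨ ⊤ = ⊤

⊤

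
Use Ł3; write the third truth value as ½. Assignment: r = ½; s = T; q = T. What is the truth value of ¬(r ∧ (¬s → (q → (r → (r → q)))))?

½

¬s = ¬T = F
r → q = ½ → T = T  [min(1, 1−½+1)]
r → (r → q) = ½ → T = T
q → (r → (r → q)) = T → T = T
¬s → (q → (r → (r → q))) = F → T = T
r ∧ (¬s → (q → (r → (r → q)))) = ½ ∧ T = ½
¬(r ∧ (¬s → (q → (r → (r → q))))) = ¬½ = ½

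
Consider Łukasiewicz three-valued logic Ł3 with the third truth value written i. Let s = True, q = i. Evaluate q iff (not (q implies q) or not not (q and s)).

True

q implies q = i implies i = True  [min(1, 1−½+½)]
not (q implies q) = not True = False
q and s = i and True = i
not (q and s) = not i = i
not not (q and s) = not i = i
not (q implies q) or not not (q and s) = False or i = i
q iff (not (q implies q) or not not (q and s)) = i iff i = True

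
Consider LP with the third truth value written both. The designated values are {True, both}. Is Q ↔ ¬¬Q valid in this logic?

Yes

Every assignment of Q over {True, both, False} gives a value in {True, both}.
In particular, with Q=both: Q ↔ ¬¬Q = both.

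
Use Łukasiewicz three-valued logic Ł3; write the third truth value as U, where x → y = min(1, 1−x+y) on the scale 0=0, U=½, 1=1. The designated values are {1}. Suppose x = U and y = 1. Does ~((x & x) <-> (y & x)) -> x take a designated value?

x & x = U & U = U
y & x = 1 & U = U
(x & x) <-> (y & x) = U <-> U = 1  [1 − |½−½|]
~((x & x) <-> (y & x)) = ~1 = 0
~((x & x) <-> (y & x)) -> x = 0 -> U = 1
1 ∈ {1}.

Yes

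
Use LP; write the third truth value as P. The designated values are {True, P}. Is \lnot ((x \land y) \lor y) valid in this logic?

No

Countermodel: x=True, y=True gives False, which is not designated.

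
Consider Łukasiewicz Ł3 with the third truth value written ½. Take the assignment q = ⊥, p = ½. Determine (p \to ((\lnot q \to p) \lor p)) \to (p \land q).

⊥

\lnot q = \lnot ⊥ = ⊤
\lnot q \to p = ⊤ \to ½ = ½  [min(1, 1−1+½)]
(\lnot q \to p) \lor p = ½ \lor ½ = ½
p \to ((\lnot q \to p) \lor p) = ½ \to ½ = ⊤
p \land q = ½ \land ⊥ = ⊥
(p \to ((\lnot q \to p) \lor p)) \to (p \land q) = ⊤ \to ⊥ = ⊥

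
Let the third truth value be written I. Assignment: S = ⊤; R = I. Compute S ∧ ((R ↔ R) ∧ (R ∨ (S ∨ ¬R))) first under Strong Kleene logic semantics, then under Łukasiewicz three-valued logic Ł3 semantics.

I; ⊤

In Strong Kleene logic: R ↔ R = I ↔ I = I
¬R = ¬I = I
S ∨ ¬R = ⊤ ∨ I = ⊤
R ∨ (S ∨ ¬R) = I ∨ ⊤ = ⊤
(R ↔ R) ∧ (R ∨ (S ∨ ¬R)) = I ∧ ⊤ = I
S ∧ ((R ↔ R) ∧ (R ∨ (S ∨ ¬R))) = ⊤ ∧ I = I
In Łukasiewicz three-valued logic Ł3: R ↔ R = I ↔ I = ⊤  [1 − |½−½|]
¬R = ¬I = I
S ∨ ¬R = ⊤ ∨ I = ⊤
R ∨ (S ∨ ¬R) = I ∨ ⊤ = ⊤
(R ↔ R) ∧ (R ∨ (S ∨ ¬R)) = ⊤ ∧ ⊤ = ⊤
S ∧ ((R ↔ R) ∧ (R ∨ (S ∨ ¬R))) = ⊤ ∧ ⊤ = ⊤
They differ because Strong Kleene logic and Łukasiewicz three-valued logic Ł3 treat I differently under implication.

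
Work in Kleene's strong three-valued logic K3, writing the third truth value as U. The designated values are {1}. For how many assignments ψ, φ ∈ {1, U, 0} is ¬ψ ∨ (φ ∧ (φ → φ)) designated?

Of the 9 assignments, 5 give a value in {1}.

5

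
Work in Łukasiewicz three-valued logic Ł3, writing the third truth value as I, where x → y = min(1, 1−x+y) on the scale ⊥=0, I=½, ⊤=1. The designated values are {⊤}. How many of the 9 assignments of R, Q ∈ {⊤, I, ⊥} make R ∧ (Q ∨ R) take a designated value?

Designated under: (R=⊤, Q=⊤); (R=⊤, Q=I); (R=⊤, Q=⊥).

3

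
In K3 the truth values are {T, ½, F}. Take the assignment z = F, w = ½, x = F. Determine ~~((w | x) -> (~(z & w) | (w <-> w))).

T

w | x = ½ | F = ½
z & w = F & ½ = F
~(z & w) = ~F = T
w <-> w = ½ <-> ½ = ½
~(z & w) | (w <-> w) = T | ½ = T
(w | x) -> (~(z & w) | (w <-> w)) = ½ -> T = T  [~½ | T]
~((w | x) -> (~(z & w) | (w <-> w))) = ~T = F
~~((w | x) -> (~(z & w) | (w <-> w))) = ~F = T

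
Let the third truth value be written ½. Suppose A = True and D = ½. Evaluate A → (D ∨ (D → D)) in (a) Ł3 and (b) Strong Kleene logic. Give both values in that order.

True; ½

In Ł3: D → D = ½ → ½ = True
D ∨ (D → D) = ½ ∨ True = True
A → (D ∨ (D → D)) = True → True = True
In Strong Kleene logic: D → D = ½ → ½ = ½  [¬½ ∨ ½]
D ∨ (D → D) = ½ ∨ ½ = ½
A → (D ∨ (D → D)) = True → ½ = ½
They differ because Ł3 and Strong Kleene logic treat ½ differently under implication.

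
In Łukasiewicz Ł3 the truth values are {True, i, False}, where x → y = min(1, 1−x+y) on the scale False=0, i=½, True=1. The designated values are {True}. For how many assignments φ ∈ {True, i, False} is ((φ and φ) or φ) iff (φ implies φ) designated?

1

φ=True: True ✓
φ=i: i ·
φ=False: False ·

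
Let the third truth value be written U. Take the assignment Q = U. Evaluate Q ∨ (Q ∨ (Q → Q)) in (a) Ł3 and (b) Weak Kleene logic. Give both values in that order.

In Ł3: Q → Q = U → U = true  [min(1, 1−½+½)]
Q ∨ (Q → Q) = U ∨ true = true
Q ∨ (Q ∨ (Q → Q)) = U ∨ true = true
In Weak Kleene logic: Q → Q = U → U = U  [any arg is the third value ⇒ result is the third value]
Q ∨ (Q → Q) = U ∨ U = U
Q ∨ (Q ∨ (Q → Q)) = U ∨ U = U
They differ because Ł3 and Weak Kleene logic treat U differently under the binary connectives.

true; U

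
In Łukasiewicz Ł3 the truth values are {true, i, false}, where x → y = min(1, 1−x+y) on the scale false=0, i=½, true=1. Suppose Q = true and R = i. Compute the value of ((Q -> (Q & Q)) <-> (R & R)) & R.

Q & Q = true & true = true
Q -> (Q & Q) = true -> true = true
R & R = i & i = i
(Q -> (Q & Q)) <-> (R & R) = true <-> i = i  [1 − |1−½|]
((Q -> (Q & Q)) <-> (R & R)) & R = i & i = i

i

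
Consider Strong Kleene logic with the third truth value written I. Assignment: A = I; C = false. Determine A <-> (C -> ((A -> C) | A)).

I

A -> C = I -> false = I  [~I | false]
(A -> C) | A = I | I = I
C -> ((A -> C) | A) = false -> I = true
A <-> (C -> ((A -> C) | A)) = I <-> true = I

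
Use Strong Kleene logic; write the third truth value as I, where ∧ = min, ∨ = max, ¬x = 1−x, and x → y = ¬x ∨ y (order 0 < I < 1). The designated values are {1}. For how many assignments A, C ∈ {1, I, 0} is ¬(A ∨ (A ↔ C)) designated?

1

Designated under: (A=0, C=1).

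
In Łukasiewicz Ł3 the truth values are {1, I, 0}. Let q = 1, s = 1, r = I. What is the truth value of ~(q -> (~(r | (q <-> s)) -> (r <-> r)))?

0

q <-> s = 1 <-> 1 = 1
r | (q <-> s) = I | 1 = 1
~(r | (q <-> s)) = ~1 = 0
r <-> r = I <-> I = 1  [1 − |½−½|]
~(r | (q <-> s)) -> (r <-> r) = 0 -> 1 = 1
q -> (~(r | (q <-> s)) -> (r <-> r)) = 1 -> 1 = 1
~(q -> (~(r | (q <-> s)) -> (r <-> r))) = ~1 = 0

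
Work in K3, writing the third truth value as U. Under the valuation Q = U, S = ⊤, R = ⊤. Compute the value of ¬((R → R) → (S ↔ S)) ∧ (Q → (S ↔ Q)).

R → R = ⊤ → ⊤ = ⊤
S ↔ S = ⊤ ↔ ⊤ = ⊤
(R → R) → (S ↔ S) = ⊤ → ⊤ = ⊤
¬((R → R) → (S ↔ S)) = ¬⊤ = ⊥
S ↔ Q = ⊤ ↔ U = U
Q → (S ↔ Q) = U → U = U  [¬U ∨ U]
¬((R → R) → (S ↔ S)) ∧ (Q → (S ↔ Q)) = ⊥ ∧ U = ⊥

⊥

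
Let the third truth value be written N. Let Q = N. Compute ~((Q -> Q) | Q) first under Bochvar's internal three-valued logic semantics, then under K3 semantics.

In Bochvar's internal three-valued logic: Q -> Q = N -> N = N  [any arg is the third value ⇒ result is the third value]
(Q -> Q) | Q = N | N = N
~((Q -> Q) | Q) = ~N = N
In K3: Q -> Q = N -> N = N  [~N | N]
(Q -> Q) | Q = N | N = N
~((Q -> Q) | Q) = ~N = N

N; N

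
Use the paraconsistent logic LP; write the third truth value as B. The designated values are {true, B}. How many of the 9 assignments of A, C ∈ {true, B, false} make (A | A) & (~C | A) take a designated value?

6

Of the 9 assignments, 6 give a value in {true, B}.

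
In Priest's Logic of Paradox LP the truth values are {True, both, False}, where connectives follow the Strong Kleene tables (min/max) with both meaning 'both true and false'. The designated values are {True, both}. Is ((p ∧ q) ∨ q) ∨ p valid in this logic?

No

Countermodel: p=False, q=False gives False, which is not designated.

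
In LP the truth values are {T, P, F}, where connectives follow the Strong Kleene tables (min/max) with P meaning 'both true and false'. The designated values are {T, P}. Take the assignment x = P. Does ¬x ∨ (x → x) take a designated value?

¬x = ¬P = P
x → x = P → P = P
¬x ∨ (x → x) = P ∨ P = P
P ∈ {T, P}.

Yes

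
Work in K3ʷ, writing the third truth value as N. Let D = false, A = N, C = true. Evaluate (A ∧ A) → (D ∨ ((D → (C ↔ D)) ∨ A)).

A ∧ A = N ∧ N = N
C ↔ D = true ↔ false = false
D → (C ↔ D) = false → false = true
(D → (C ↔ D)) ∨ A = true ∨ N = N
D ∨ ((D → (C ↔ D)) ∨ A) = false ∨ N = N
(A ∧ A) → (D ∨ ((D → (C ↔ D)) ∨ A)) = N → N = N  [any arg is the third value ⇒ result is the third value]

N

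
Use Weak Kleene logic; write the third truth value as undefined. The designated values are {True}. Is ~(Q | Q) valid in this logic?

Countermodel: Q=True gives False, which is not designated.

No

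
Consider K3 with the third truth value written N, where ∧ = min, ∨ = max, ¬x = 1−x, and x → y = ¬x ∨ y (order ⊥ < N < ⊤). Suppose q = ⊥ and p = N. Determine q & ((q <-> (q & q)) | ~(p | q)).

⊥

q & q = ⊥ & ⊥ = ⊥
q <-> (q & q) = ⊥ <-> ⊥ = ⊤
p | q = N | ⊥ = N
~(p | q) = ~N = N
(q <-> (q & q)) | ~(p | q) = ⊤ | N = ⊤
q & ((q <-> (q & q)) | ~(p | q)) = ⊥ & ⊤ = ⊥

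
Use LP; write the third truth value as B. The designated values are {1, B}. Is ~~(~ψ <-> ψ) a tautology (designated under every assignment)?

Countermodel: ψ=1 gives 0, which is not designated.

No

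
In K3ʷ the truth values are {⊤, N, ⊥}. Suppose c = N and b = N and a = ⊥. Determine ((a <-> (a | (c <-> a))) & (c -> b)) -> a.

c <-> a = N <-> ⊥ = N
a | (c <-> a) = ⊥ | N = N
a <-> (a | (c <-> a)) = ⊥ <-> N = N
c -> b = N -> N = N  [any arg is the third value ⇒ result is the third value]
(a <-> (a | (c <-> a))) & (c -> b) = N & N = N
((a <-> (a | (c <-> a))) & (c -> b)) -> a = N -> ⊥ = N

N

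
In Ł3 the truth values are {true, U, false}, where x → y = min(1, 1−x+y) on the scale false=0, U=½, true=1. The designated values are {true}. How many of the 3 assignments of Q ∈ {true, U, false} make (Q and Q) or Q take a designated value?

Q=true: true ✓
Q=U: U ·
Q=false: false ·

1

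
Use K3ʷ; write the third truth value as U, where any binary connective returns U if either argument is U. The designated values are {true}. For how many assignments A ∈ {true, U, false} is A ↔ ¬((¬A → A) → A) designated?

1

A=true: false ·
A=U: U ·
A=false: true ✓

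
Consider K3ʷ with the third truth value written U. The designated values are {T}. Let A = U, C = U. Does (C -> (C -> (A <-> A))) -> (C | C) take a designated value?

No

A <-> A = U <-> U = U
C -> (A <-> A) = U -> U = U  [any arg is the third value ⇒ result is the third value]
C -> (C -> (A <-> A)) = U -> U = U
C | C = U | U = U
(C -> (C -> (A <-> A))) -> (C | C) = U -> U = U
U ∉ {T}.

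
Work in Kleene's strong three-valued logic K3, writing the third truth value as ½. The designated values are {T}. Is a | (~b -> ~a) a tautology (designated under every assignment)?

Countermodel: a=½, b=½ gives ½, which is not designated.

No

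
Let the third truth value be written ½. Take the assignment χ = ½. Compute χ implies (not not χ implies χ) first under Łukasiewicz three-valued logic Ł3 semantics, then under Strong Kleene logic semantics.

⊤; ½

In Łukasiewicz three-valued logic Ł3: not χ = not ½ = ½
not not χ = not ½ = ½
not not χ implies χ = ½ implies ½ = ⊤  [min(1, 1−½+½)]
χ implies (not not χ implies χ) = ½ implies ⊤ = ⊤
In Strong Kleene logic: not χ = not ½ = ½
not not χ = not ½ = ½
not not χ implies χ = ½ implies ½ = ½
χ implies (not not χ implies χ) = ½ implies ½ = ½
They differ because Łukasiewicz three-valued logic Ł3 and Strong Kleene logic treat ½ differently under implication.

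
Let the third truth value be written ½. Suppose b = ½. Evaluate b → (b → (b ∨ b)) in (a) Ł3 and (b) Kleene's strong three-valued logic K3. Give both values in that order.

In Ł3: b ∨ b = ½ ∨ ½ = ½
b → (b ∨ b) = ½ → ½ = true
b → (b → (b ∨ b)) = ½ → true = true
In Kleene's strong three-valued logic K3: b ∨ b = ½ ∨ ½ = ½
b → (b ∨ b) = ½ → ½ = ½  [¬½ ∨ ½]
b → (b → (b ∨ b)) = ½ → ½ = ½
They differ because Ł3 and Kleene's strong three-valued logic K3 treat ½ differently under implication.

true; ½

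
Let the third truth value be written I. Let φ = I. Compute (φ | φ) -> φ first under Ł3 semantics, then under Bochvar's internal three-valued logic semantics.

In Ł3: φ | φ = I | I = I
(φ | φ) -> φ = I -> I = true
In Bochvar's internal three-valued logic: φ | φ = I | I = I
(φ | φ) -> φ = I -> I = I
They differ because Ł3 and Bochvar's internal three-valued logic treat I differently under the binary connectives.

true; I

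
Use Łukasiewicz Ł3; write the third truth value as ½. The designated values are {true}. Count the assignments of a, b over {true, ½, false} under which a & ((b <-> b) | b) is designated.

3

Designated under: (a=true, b=true); (a=true, b=½); (a=true, b=false).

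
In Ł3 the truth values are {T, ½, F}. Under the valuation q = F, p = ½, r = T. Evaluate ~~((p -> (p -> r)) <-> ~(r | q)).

F

p -> r = ½ -> T = T
p -> (p -> r) = ½ -> T = T
r | q = T | F = T
~(r | q) = ~T = F
(p -> (p -> r)) <-> ~(r | q) = T <-> F = F
~((p -> (p -> r)) <-> ~(r | q)) = ~F = T
~~((p -> (p -> r)) <-> ~(r | q)) = ~T = F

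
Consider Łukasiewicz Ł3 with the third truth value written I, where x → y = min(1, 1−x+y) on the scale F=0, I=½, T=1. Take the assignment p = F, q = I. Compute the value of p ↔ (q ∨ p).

I

q ∨ p = I ∨ F = I
p ↔ (q ∨ p) = F ↔ I = I  [1 − |0−½|]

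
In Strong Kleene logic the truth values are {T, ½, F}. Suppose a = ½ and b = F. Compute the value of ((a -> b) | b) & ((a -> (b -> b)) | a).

½

a -> b = ½ -> F = ½  [~½ | F]
(a -> b) | b = ½ | F = ½
b -> b = F -> F = T
a -> (b -> b) = ½ -> T = T
(a -> (b -> b)) | a = T | ½ = T
((a -> b) | b) & ((a -> (b -> b)) | a) = ½ & T = ½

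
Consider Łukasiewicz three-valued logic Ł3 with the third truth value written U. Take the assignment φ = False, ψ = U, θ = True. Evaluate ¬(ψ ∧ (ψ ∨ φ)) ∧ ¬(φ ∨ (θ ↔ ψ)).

ψ ∨ φ = U ∨ False = U
ψ ∧ (ψ ∨ φ) = U ∧ U = U
¬(ψ ∧ (ψ ∨ φ)) = ¬U = U
θ ↔ ψ = True ↔ U = U  [1 − |1−½|]
φ ∨ (θ ↔ ψ) = False ∨ U = U
¬(φ ∨ (θ ↔ ψ)) = ¬U = U
¬(ψ ∧ (ψ ∨ φ)) ∧ ¬(φ ∨ (θ ↔ ψ)) = U ∧ U = U

U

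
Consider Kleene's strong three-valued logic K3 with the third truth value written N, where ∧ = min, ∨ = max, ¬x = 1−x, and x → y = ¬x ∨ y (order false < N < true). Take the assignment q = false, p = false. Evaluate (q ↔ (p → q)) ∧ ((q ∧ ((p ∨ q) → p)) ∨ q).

p → q = false → false = true
q ↔ (p → q) = false ↔ true = false
p ∨ q = false ∨ false = false
(p ∨ q) → p = false → false = true
q ∧ ((p ∨ q) → p) = false ∧ true = false
(q ∧ ((p ∨ q) → p)) ∨ q = false ∨ false = false
(q ↔ (p → q)) ∧ ((q ∧ ((p ∨ q) → p)) ∨ q) = false ∧ false = false

false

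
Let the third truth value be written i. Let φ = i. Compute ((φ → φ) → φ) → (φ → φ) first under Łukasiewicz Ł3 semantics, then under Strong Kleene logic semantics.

In Łukasiewicz Ł3: φ → φ = i → i = True
(φ → φ) → φ = True → i = i
φ → φ = i → i = True
((φ → φ) → φ) → (φ → φ) = i → True = True
In Strong Kleene logic: φ → φ = i → i = i
(φ → φ) → φ = i → i = i
φ → φ = i → i = i
((φ → φ) → φ) → (φ → φ) = i → i = i
They differ because Łukasiewicz Ł3 and Strong Kleene logic treat i differently under implication.

True; i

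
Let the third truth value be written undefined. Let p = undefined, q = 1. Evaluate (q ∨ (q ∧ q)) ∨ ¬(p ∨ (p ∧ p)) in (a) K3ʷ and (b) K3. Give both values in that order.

undefined; 1

In K3ʷ: q ∧ q = 1 ∧ 1 = 1
q ∨ (q ∧ q) = 1 ∨ 1 = 1
p ∧ p = undefined ∧ undefined = undefined
p ∨ (p ∧ p) = undefined ∨ undefined = undefined
¬(p ∨ (p ∧ p)) = ¬undefined = undefined
(q ∨ (q ∧ q)) ∨ ¬(p ∨ (p ∧ p)) = 1 ∨ undefined = undefined
In K3: q ∧ q = 1 ∧ 1 = 1
q ∨ (q ∧ q) = 1 ∨ 1 = 1
p ∧ p = undefined ∧ undefined = undefined
p ∨ (p ∧ p) = undefined ∨ undefined = undefined
¬(p ∨ (p ∧ p)) = ¬undefined = undefined
(q ∨ (q ∧ q)) ∨ ¬(p ∨ (p ∧ p)) = 1 ∨ undefined = 1
They differ because K3ʷ and K3 treat undefined differently under the binary connectives.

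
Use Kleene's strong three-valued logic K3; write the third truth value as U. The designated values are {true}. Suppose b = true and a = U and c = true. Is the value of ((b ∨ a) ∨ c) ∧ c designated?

Yes

b ∨ a = true ∨ U = true
(b ∨ a) ∨ c = true ∨ true = true
((b ∨ a) ∨ c) ∧ c = true ∧ true = true
true ∈ {true}.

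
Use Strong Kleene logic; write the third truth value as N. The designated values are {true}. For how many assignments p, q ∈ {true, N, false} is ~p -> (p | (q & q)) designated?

5

Of the 9 assignments, 5 give a value in {true}.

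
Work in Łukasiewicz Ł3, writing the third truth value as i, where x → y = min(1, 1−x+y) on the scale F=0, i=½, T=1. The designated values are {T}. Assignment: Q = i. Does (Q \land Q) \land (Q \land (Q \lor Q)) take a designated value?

Q \land Q = i \land i = i
Q \lor Q = i \lor i = i
Q \land (Q \lor Q) = i \land i = i
(Q \land Q) \land (Q \land (Q \lor Q)) = i \land i = i
i ∉ {T}.

No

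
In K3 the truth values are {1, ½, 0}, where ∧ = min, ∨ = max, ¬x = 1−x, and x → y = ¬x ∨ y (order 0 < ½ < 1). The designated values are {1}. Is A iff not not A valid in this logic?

No

Countermodel: A=½ gives ½, which is not designated.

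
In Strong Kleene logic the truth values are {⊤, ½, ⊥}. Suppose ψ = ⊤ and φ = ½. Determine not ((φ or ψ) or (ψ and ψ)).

⊥

φ or ψ = ½ or ⊤ = ⊤
ψ and ψ = ⊤ and ⊤ = ⊤
(φ or ψ) or (ψ and ψ) = ⊤ or ⊤ = ⊤
not ((φ or ψ) or (ψ and ψ)) = not ⊤ = ⊥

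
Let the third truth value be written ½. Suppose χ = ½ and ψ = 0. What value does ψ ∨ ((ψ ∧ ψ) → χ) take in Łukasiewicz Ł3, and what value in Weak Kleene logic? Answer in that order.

1; ½

In Łukasiewicz Ł3: ψ ∧ ψ = 0 ∧ 0 = 0
(ψ ∧ ψ) → χ = 0 → ½ = 1
ψ ∨ ((ψ ∧ ψ) → χ) = 0 ∨ 1 = 1
In Weak Kleene logic: ψ ∧ ψ = 0 ∧ 0 = 0
(ψ ∧ ψ) → χ = 0 → ½ = ½
ψ ∨ ((ψ ∧ ψ) → χ) = 0 ∨ ½ = ½
They differ because Łukasiewicz Ł3 and Weak Kleene logic treat ½ differently under the binary connectives.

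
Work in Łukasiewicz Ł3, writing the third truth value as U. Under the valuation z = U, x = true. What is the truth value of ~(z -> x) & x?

false

z -> x = U -> true = true  [min(1, 1−½+1)]
~(z -> x) = ~true = false
~(z -> x) & x = false & true = false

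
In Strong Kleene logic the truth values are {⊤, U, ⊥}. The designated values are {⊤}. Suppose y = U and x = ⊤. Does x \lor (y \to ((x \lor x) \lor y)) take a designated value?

Yes

x \lor x = ⊤ \lor ⊤ = ⊤
(x \lor x) \lor y = ⊤ \lor U = ⊤
y \to ((x \lor x) \lor y) = U \to ⊤ = ⊤  [\lnot U \lor ⊤]
x \lor (y \to ((x \lor x) \lor y)) = ⊤ \lor ⊤ = ⊤
⊤ ∈ {⊤}.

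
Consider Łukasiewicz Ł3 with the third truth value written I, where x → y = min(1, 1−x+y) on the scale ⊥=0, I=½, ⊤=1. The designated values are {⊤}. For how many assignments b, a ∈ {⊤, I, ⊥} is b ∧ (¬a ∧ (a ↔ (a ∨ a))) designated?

Designated under: (b=⊤, a=⊥).

1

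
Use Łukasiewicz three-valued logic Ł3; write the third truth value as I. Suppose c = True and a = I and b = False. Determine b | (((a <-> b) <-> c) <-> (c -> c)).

I

a <-> b = I <-> False = I  [1 − |½−0|]
(a <-> b) <-> c = I <-> True = I
c -> c = True -> True = True
((a <-> b) <-> c) <-> (c -> c) = I <-> True = I
b | (((a <-> b) <-> c) <-> (c -> c)) = False | I = I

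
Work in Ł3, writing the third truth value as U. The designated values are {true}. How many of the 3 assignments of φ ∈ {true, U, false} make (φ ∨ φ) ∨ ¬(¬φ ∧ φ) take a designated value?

2

φ=true: true ✓
φ=U: U ·
φ=false: true ✓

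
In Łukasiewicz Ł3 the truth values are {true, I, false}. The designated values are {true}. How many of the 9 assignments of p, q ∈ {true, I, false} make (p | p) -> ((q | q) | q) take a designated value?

Of the 9 assignments, 6 give a value in {true}.

6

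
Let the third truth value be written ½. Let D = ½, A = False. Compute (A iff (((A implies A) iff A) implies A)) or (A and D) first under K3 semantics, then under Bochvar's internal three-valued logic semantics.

In K3: A implies A = False implies False = True
(A implies A) iff A = True iff False = False
((A implies A) iff A) implies A = False implies False = True
A iff (((A implies A) iff A) implies A) = False iff True = False
A and D = False and ½ = False
(A iff (((A implies A) iff A) implies A)) or (A and D) = False or False = False
In Bochvar's internal three-valued logic: A implies A = False implies False = True
(A implies A) iff A = True iff False = False
((A implies A) iff A) implies A = False implies False = True
A iff (((A implies A) iff A) implies A) = False iff True = False
A and D = False and ½ = ½
(A iff (((A implies A) iff A) implies A)) or (A and D) = False or ½ = ½
They differ because K3 and Bochvar's internal three-valued logic treat ½ differently under the binary connectives.

False; ½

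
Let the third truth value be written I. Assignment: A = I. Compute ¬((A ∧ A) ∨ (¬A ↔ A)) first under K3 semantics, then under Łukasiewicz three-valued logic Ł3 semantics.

I; 0

In K3: A ∧ A = I ∧ I = I
¬A = ¬I = I
¬A ↔ A = I ↔ I = I
(A ∧ A) ∨ (¬A ↔ A) = I ∨ I = I
¬((A ∧ A) ∨ (¬A ↔ A)) = ¬I = I
In Łukasiewicz three-valued logic Ł3: A ∧ A = I ∧ I = I
¬A = ¬I = I
¬A ↔ A = I ↔ I = 1  [1 − |½−½|]
(A ∧ A) ∨ (¬A ↔ A) = I ∨ 1 = 1
¬((A ∧ A) ∨ (¬A ↔ A)) = ¬1 = 0
They differ because K3 and Łukasiewicz three-valued logic Ł3 treat I differently under implication.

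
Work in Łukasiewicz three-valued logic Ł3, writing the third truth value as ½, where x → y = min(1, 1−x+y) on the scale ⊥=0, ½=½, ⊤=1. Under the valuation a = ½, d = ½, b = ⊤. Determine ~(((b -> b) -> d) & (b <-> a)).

b -> b = ⊤ -> ⊤ = ⊤
(b -> b) -> d = ⊤ -> ½ = ½
b <-> a = ⊤ <-> ½ = ½
((b -> b) -> d) & (b <-> a) = ½ & ½ = ½
~(((b -> b) -> d) & (b <-> a)) = ~½ = ½

½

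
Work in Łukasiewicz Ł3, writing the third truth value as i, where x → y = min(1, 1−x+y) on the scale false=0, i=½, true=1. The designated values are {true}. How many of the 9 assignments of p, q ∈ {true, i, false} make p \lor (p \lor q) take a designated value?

5

Of the 9 assignments, 5 give a value in {true}.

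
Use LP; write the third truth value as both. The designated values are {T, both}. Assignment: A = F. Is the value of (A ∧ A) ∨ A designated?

A ∧ A = F ∧ F = F
(A ∧ A) ∨ A = F ∨ F = F
F ∉ {T, both}.

No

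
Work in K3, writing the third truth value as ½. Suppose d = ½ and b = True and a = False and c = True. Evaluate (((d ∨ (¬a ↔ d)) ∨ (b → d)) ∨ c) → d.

¬a = ¬False = True
¬a ↔ d = True ↔ ½ = ½
d ∨ (¬a ↔ d) = ½ ∨ ½ = ½
b → d = True → ½ = ½
(d ∨ (¬a ↔ d)) ∨ (b → d) = ½ ∨ ½ = ½
((d ∨ (¬a ↔ d)) ∨ (b → d)) ∨ c = ½ ∨ True = True
(((d ∨ (¬a ↔ d)) ∨ (b → d)) ∨ c) → d = True → ½ = ½

½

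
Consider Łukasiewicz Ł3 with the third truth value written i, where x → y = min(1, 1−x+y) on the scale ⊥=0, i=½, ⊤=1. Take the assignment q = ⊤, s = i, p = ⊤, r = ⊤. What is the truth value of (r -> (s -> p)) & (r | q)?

s -> p = i -> ⊤ = ⊤  [min(1, 1−½+1)]
r -> (s -> p) = ⊤ -> ⊤ = ⊤
r | q = ⊤ | ⊤ = ⊤
(r -> (s -> p)) & (r | q) = ⊤ & ⊤ = ⊤

⊤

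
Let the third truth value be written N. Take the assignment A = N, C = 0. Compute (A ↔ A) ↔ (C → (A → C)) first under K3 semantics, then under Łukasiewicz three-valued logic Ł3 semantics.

In K3: A ↔ A = N ↔ N = N
A → C = N → 0 = N  [¬N ∨ 0]
C → (A → C) = 0 → N = 1
(A ↔ A) ↔ (C → (A → C)) = N ↔ 1 = N
In Łukasiewicz three-valued logic Ł3: A ↔ A = N ↔ N = 1  [1 − |½−½|]
A → C = N → 0 = N
C → (A → C) = 0 → N = 1
(A ↔ A) ↔ (C → (A → C)) = 1 ↔ 1 = 1
They differ because K3 and Łukasiewicz three-valued logic Ł3 treat N differently under implication.

N; 1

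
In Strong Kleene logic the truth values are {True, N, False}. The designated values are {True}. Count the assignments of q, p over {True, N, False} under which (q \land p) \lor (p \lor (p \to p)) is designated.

Of the 9 assignments, 6 give a value in {True}.

6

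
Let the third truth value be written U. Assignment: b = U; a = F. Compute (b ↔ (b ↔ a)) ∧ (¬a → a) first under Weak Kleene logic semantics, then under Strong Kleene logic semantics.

U; F

In Weak Kleene logic: b ↔ a = U ↔ F = U
b ↔ (b ↔ a) = U ↔ U = U
¬a = ¬F = T
¬a → a = T → F = F
(b ↔ (b ↔ a)) ∧ (¬a → a) = U ∧ F = U
In Strong Kleene logic: b ↔ a = U ↔ F = U
b ↔ (b ↔ a) = U ↔ U = U
¬a = ¬F = T
¬a → a = T → F = F
(b ↔ (b ↔ a)) ∧ (¬a → a) = U ∧ F = F
They differ because Weak Kleene logic and Strong Kleene logic treat U differently under the binary connectives.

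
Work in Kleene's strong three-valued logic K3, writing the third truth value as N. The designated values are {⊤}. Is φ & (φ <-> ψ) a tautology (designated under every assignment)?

No

Countermodel: φ=⊤, ψ=N gives N, which is not designated.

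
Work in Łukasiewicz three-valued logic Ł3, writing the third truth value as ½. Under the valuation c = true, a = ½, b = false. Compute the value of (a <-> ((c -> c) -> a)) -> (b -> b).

true

c -> c = true -> true = true
(c -> c) -> a = true -> ½ = ½  [min(1, 1−1+½)]
a <-> ((c -> c) -> a) = ½ <-> ½ = true
b -> b = false -> false = true
(a <-> ((c -> c) -> a)) -> (b -> b) = true -> true = true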